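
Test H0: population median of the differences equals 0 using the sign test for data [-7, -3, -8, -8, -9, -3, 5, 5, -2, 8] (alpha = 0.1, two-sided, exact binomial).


Step 1: Discard zero differences. Original n = 10; n_eff = number of nonzero differences = 10.
Nonzero differences (with sign): -7, -3, -8, -8, -9, -3, +5, +5, -2, +8
Step 2: Count signs: positive = 3, negative = 7.
Step 3: Under H0: P(positive) = 0.5, so the number of positives S ~ Bin(10, 0.5).
Step 4: Two-sided exact p-value = sum of Bin(10,0.5) probabilities at or below the observed probability = 0.343750.
Step 5: alpha = 0.1. fail to reject H0.

n_eff = 10, pos = 3, neg = 7, p = 0.343750, fail to reject H0.


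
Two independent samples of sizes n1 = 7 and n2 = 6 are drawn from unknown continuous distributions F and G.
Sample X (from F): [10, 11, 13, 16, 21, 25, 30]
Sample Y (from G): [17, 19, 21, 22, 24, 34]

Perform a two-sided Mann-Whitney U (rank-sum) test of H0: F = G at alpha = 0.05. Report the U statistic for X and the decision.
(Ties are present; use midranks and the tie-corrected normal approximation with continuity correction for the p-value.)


Step 1: Combine and sort all 13 observations; assign midranks.
sorted (value, group): (10,X), (11,X), (13,X), (16,X), (17,Y), (19,Y), (21,X), (21,Y), (22,Y), (24,Y), (25,X), (30,X), (34,Y)
ranks: 10->1, 11->2, 13->3, 16->4, 17->5, 19->6, 21->7.5, 21->7.5, 22->9, 24->10, 25->11, 30->12, 34->13
Step 2: Rank sum for X: R1 = 1 + 2 + 3 + 4 + 7.5 + 11 + 12 = 40.5.
Step 3: U_X = R1 - n1(n1+1)/2 = 40.5 - 7*8/2 = 40.5 - 28 = 12.5.
       U_Y = n1*n2 - U_X = 42 - 12.5 = 29.5.
Step 4: Ties are present, so use the tie-corrected normal approximation (with continuity correction) for the p-value.
Step 5: p-value = 0.252445; compare to alpha = 0.05. fail to reject H0.

U_X = 12.5, p = 0.252445, fail to reject H0 at alpha = 0.05.


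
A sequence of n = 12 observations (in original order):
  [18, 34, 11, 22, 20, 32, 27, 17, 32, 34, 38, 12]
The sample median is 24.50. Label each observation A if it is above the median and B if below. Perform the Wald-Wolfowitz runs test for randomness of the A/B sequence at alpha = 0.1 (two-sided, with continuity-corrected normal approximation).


Step 1: Compute median = 24.50; label A = above, B = below.
Labels in order: BABBBAABAAAB  (n_A = 6, n_B = 6)
Step 2: Count runs R = 7.
Step 3: Under H0 (random ordering), E[R] = 2*n_A*n_B/(n_A+n_B) + 1 = 2*6*6/12 + 1 = 7.0000.
        Var[R] = 2*n_A*n_B*(2*n_A*n_B - n_A - n_B) / ((n_A+n_B)^2 * (n_A+n_B-1)) = 4320/1584 = 2.7273.
        SD[R] = 1.6514.
Step 4: R = E[R], so z = 0 with no continuity correction.
Step 5: Two-sided p-value via normal approximation = 2*(1 - Phi(|z|)) = 1.000000.
Step 6: alpha = 0.1. fail to reject H0.

R = 7, z = 0.0000, p = 1.000000, fail to reject H0.


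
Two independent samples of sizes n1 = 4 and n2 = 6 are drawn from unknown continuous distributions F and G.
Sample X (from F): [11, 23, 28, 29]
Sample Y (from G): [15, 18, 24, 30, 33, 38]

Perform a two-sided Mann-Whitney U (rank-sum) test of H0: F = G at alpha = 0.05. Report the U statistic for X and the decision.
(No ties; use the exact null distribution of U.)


Step 1: Combine and sort all 10 observations; assign midranks.
sorted (value, group): (11,X), (15,Y), (18,Y), (23,X), (24,Y), (28,X), (29,X), (30,Y), (33,Y), (38,Y)
ranks: 11->1, 15->2, 18->3, 23->4, 24->5, 28->6, 29->7, 30->8, 33->9, 38->10
Step 2: Rank sum for X: R1 = 1 + 4 + 6 + 7 = 18.
Step 3: U_X = R1 - n1(n1+1)/2 = 18 - 4*5/2 = 18 - 10 = 8.
       U_Y = n1*n2 - U_X = 24 - 8 = 16.
Step 4: No ties, so the exact null distribution of U (based on enumerating the C(10,4) = 210 equally likely rank assignments) gives the two-sided p-value.
Step 5: p-value = 0.476190; compare to alpha = 0.05. fail to reject H0.

U_X = 8, p = 0.476190, fail to reject H0 at alpha = 0.05.


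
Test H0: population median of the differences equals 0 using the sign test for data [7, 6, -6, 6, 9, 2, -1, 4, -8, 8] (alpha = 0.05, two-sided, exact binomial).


Step 1: Discard zero differences. Original n = 10; n_eff = number of nonzero differences = 10.
Nonzero differences (with sign): +7, +6, -6, +6, +9, +2, -1, +4, -8, +8
Step 2: Count signs: positive = 7, negative = 3.
Step 3: Under H0: P(positive) = 0.5, so the number of positives S ~ Bin(10, 0.5).
Step 4: Two-sided exact p-value = sum of Bin(10,0.5) probabilities at or below the observed probability = 0.343750.
Step 5: alpha = 0.05. fail to reject H0.

n_eff = 10, pos = 7, neg = 3, p = 0.343750, fail to reject H0.


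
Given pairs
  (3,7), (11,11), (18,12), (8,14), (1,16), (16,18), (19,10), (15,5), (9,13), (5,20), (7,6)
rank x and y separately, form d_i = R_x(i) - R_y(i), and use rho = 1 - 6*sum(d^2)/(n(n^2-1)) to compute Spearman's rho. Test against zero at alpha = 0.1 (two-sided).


Step 1: Rank x and y separately (midranks; no ties here).
rank(x): 3->2, 11->7, 18->10, 8->5, 1->1, 16->9, 19->11, 15->8, 9->6, 5->3, 7->4
rank(y): 7->3, 11->5, 12->6, 14->8, 16->9, 18->10, 10->4, 5->1, 13->7, 20->11, 6->2
Step 2: d_i = R_x(i) - R_y(i); compute d_i^2.
  (2-3)^2=1, (7-5)^2=4, (10-6)^2=16, (5-8)^2=9, (1-9)^2=64, (9-10)^2=1, (11-4)^2=49, (8-1)^2=49, (6-7)^2=1, (3-11)^2=64, (4-2)^2=4
sum(d^2) = 262.
Step 3: rho = 1 - 6*262 / (11*(11^2 - 1)) = 1 - 1572/1320 = -0.190909.
Step 4: Under H0, t = rho * sqrt((n-2)/(1-rho^2)) = -0.5835 ~ t(9).
Step 5: Two-sided p-value from the t-distribution with 9 df = 0.573913.
Step 6: alpha = 0.1. fail to reject H0.

rho = -0.1909, p = 0.573913, fail to reject H0 at alpha = 0.1.


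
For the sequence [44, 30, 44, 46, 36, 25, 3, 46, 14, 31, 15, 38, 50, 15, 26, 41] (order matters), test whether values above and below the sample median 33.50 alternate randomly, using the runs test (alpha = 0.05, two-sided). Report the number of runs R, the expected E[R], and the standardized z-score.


Step 1: Compute median = 33.50; label A = above, B = below.
Labels in order: ABAAABBABBBAABBA  (n_A = 8, n_B = 8)
Step 2: Count runs R = 9.
Step 3: Under H0 (random ordering), E[R] = 2*n_A*n_B/(n_A+n_B) + 1 = 2*8*8/16 + 1 = 9.0000.
        Var[R] = 2*n_A*n_B*(2*n_A*n_B - n_A - n_B) / ((n_A+n_B)^2 * (n_A+n_B-1)) = 14336/3840 = 3.7333.
        SD[R] = 1.9322.
Step 4: R = E[R], so z = 0 with no continuity correction.
Step 5: Two-sided p-value via normal approximation = 2*(1 - Phi(|z|)) = 1.000000.
Step 6: alpha = 0.05. fail to reject H0.

R = 9, z = 0.0000, p = 1.000000, fail to reject H0.


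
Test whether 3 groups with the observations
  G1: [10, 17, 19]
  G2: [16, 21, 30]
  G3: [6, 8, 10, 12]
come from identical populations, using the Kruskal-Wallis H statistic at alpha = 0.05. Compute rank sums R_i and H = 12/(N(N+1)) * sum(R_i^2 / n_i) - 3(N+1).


Step 1: Combine all N = 10 observations and assign midranks.
sorted (value, group, rank): (6,G3,1), (8,G3,2), (10,G1,3.5), (10,G3,3.5), (12,G3,5), (16,G2,6), (17,G1,7), (19,G1,8), (21,G2,9), (30,G2,10)
Step 2: Sum ranks within each group.
R_1 = 18.5 (n_1 = 3)
R_2 = 25 (n_2 = 3)
R_3 = 11.5 (n_3 = 4)
Step 3: H = 12/(N(N+1)) * sum(R_i^2/n_i) - 3(N+1)
     = 12/(10*11) * (18.5^2/3 + 25^2/3 + 11.5^2/4) - 3*11
     = 0.109091 * 355.479 - 33
     = 5.779545.
Step 4: Ties present; correction factor C = 1 - 6/(10^3 - 10) = 0.993939. Corrected H = 5.779545 / 0.993939 = 5.814787.
Step 5: Under H0, H ~ chi^2(2); p-value = 0.054618.
Step 6: alpha = 0.05. fail to reject H0.

H = 5.8148, df = 2, p = 0.054618, fail to reject H0.


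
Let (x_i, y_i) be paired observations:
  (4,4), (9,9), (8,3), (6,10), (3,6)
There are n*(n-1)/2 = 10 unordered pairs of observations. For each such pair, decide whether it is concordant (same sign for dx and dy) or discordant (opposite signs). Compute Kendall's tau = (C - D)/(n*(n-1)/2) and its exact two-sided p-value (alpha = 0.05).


Step 1: Enumerate the 10 unordered pairs (i,j) with i<j and classify each by sign(x_j-x_i) * sign(y_j-y_i).
  (1,2):dx=+5,dy=+5->C; (1,3):dx=+4,dy=-1->D; (1,4):dx=+2,dy=+6->C; (1,5):dx=-1,dy=+2->D
  (2,3):dx=-1,dy=-6->C; (2,4):dx=-3,dy=+1->D; (2,5):dx=-6,dy=-3->C; (3,4):dx=-2,dy=+7->D
  (3,5):dx=-5,dy=+3->D; (4,5):dx=-3,dy=-4->C
Step 2: C = 5, D = 5, total pairs = 10.
Step 3: tau = (C - D)/(n(n-1)/2) = (5 - 5)/10 = 0.000000.
Step 4: Exact two-sided p-value (enumerate n! = 120 permutations of y under H0): p = 1.000000.
Step 5: alpha = 0.05. fail to reject H0.

tau_b = 0.0000 (C=5, D=5), p = 1.000000, fail to reject H0.


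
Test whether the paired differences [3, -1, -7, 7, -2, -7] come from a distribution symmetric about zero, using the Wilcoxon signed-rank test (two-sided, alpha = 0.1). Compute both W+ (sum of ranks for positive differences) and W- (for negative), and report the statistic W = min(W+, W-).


Step 1: Drop any zero differences (none here) and take |d_i|.
|d| = [3, 1, 7, 7, 2, 7]
Step 2: Midrank |d_i| (ties get averaged ranks).
ranks: |3|->3, |1|->1, |7|->5, |7|->5, |2|->2, |7|->5
Step 3: Attach original signs; sum ranks with positive sign and with negative sign.
W+ = 3 + 5 = 8
W- = 1 + 5 + 2 + 5 = 13
(Check: W+ + W- = 21 should equal n(n+1)/2 = 21.)
Step 4: Test statistic W = min(W+, W-) = 8.
Step 5: Ties in |d|, so use the tie-corrected normal approximation.
        E[W] = n(n+1)/4 = 6*7/4 = 10.5.
        Tie groups: |d|=7 (t=3); sum(t^3 - t) = 24.
        Var[W] = n(n+1)(2n+1)/24 - sum(t^3-t)/48 = 546/24 - 24/48 = 22.25.
        z = (W - E[W]) / sqrt(Var[W]) = (8 - 10.5) / 4.7170 = -0.5300.
        Two-sided p = 2*Phi(z) = 0.596113.
Step 6: alpha = 0.1. fail to reject H0.

W+ = 8, W- = 13, W = min = 8, p = 0.596113, fail to reject H0.


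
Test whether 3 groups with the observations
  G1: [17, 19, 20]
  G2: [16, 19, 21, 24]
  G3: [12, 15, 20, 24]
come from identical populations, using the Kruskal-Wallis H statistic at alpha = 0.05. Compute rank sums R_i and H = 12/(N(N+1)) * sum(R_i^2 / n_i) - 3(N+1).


Step 1: Combine all N = 11 observations and assign midranks.
sorted (value, group, rank): (12,G3,1), (15,G3,2), (16,G2,3), (17,G1,4), (19,G1,5.5), (19,G2,5.5), (20,G1,7.5), (20,G3,7.5), (21,G2,9), (24,G2,10.5), (24,G3,10.5)
Step 2: Sum ranks within each group.
R_1 = 17 (n_1 = 3)
R_2 = 28 (n_2 = 4)
R_3 = 21 (n_3 = 4)
Step 3: H = 12/(N(N+1)) * sum(R_i^2/n_i) - 3(N+1)
     = 12/(11*12) * (17^2/3 + 28^2/4 + 21^2/4) - 3*12
     = 0.090909 * 402.583 - 36
     = 0.598485.
Step 4: Ties present; correction factor C = 1 - 18/(11^3 - 11) = 0.986364. Corrected H = 0.598485 / 0.986364 = 0.606759.
Step 5: Under H0, H ~ chi^2(2); p-value = 0.738319.
Step 6: alpha = 0.05. fail to reject H0.

H = 0.6068, df = 2, p = 0.738319, fail to reject H0.


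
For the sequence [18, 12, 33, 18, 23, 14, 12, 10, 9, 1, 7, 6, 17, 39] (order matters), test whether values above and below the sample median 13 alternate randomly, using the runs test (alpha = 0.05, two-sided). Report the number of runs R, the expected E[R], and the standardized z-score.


Step 1: Compute median = 13; label A = above, B = below.
Labels in order: ABAAAABBBBBBAA  (n_A = 7, n_B = 7)
Step 2: Count runs R = 5.
Step 3: Under H0 (random ordering), E[R] = 2*n_A*n_B/(n_A+n_B) + 1 = 2*7*7/14 + 1 = 8.0000.
        Var[R] = 2*n_A*n_B*(2*n_A*n_B - n_A - n_B) / ((n_A+n_B)^2 * (n_A+n_B-1)) = 8232/2548 = 3.2308.
        SD[R] = 1.7974.
Step 4: Continuity-corrected z = (R + 0.5 - E[R]) / SD[R] = (5 + 0.5 - 8.0000) / 1.7974 = -1.3909.
Step 5: Two-sided p-value via normal approximation = 2*(1 - Phi(|z|)) = 0.164264.
Step 6: alpha = 0.05. fail to reject H0.

R = 5, z = -1.3909, p = 0.164264, fail to reject H0.


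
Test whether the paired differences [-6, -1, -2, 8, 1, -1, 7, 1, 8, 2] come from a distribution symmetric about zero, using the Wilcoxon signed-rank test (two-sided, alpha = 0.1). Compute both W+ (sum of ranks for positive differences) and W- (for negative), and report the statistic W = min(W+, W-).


Step 1: Drop any zero differences (none here) and take |d_i|.
|d| = [6, 1, 2, 8, 1, 1, 7, 1, 8, 2]
Step 2: Midrank |d_i| (ties get averaged ranks).
ranks: |6|->7, |1|->2.5, |2|->5.5, |8|->9.5, |1|->2.5, |1|->2.5, |7|->8, |1|->2.5, |8|->9.5, |2|->5.5
Step 3: Attach original signs; sum ranks with positive sign and with negative sign.
W+ = 9.5 + 2.5 + 8 + 2.5 + 9.5 + 5.5 = 37.5
W- = 7 + 2.5 + 5.5 + 2.5 = 17.5
(Check: W+ + W- = 55 should equal n(n+1)/2 = 55.)
Step 4: Test statistic W = min(W+, W-) = 17.5.
Step 5: Ties in |d|, so use the tie-corrected normal approximation.
        E[W] = n(n+1)/4 = 10*11/4 = 27.5.
        Tie groups: |d|=1 (t=4), |d|=2 (t=2), |d|=8 (t=2); sum(t^3 - t) = 72.
        Var[W] = n(n+1)(2n+1)/24 - sum(t^3-t)/48 = 2310/24 - 72/48 = 94.75.
        z = (W - E[W]) / sqrt(Var[W]) = (17.5 - 27.5) / 9.7340 = -1.0273.
        Two-sided p = 2*Phi(z) = 0.304265.
Step 6: alpha = 0.1. fail to reject H0.

W+ = 37.5, W- = 17.5, W = min = 17.5, p = 0.304265, fail to reject H0.


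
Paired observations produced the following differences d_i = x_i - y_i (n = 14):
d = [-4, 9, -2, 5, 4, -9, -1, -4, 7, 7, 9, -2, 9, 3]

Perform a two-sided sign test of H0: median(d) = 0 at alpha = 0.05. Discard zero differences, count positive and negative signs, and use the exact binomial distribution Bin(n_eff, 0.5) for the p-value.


Step 1: Discard zero differences. Original n = 14; n_eff = number of nonzero differences = 14.
Nonzero differences (with sign): -4, +9, -2, +5, +4, -9, -1, -4, +7, +7, +9, -2, +9, +3
Step 2: Count signs: positive = 8, negative = 6.
Step 3: Under H0: P(positive) = 0.5, so the number of positives S ~ Bin(14, 0.5).
Step 4: Two-sided exact p-value = sum of Bin(14,0.5) probabilities at or below the observed probability = 0.790527.
Step 5: alpha = 0.05. fail to reject H0.

n_eff = 14, pos = 8, neg = 6, p = 0.790527, fail to reject H0.


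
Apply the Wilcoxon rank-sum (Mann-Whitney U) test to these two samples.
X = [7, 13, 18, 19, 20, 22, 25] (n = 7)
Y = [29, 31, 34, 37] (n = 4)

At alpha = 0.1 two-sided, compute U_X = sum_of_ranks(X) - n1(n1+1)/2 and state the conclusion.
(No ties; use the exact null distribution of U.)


Step 1: Combine and sort all 11 observations; assign midranks.
sorted (value, group): (7,X), (13,X), (18,X), (19,X), (20,X), (22,X), (25,X), (29,Y), (31,Y), (34,Y), (37,Y)
ranks: 7->1, 13->2, 18->3, 19->4, 20->5, 22->6, 25->7, 29->8, 31->9, 34->10, 37->11
Step 2: Rank sum for X: R1 = 1 + 2 + 3 + 4 + 5 + 6 + 7 = 28.
Step 3: U_X = R1 - n1(n1+1)/2 = 28 - 7*8/2 = 28 - 28 = 0.
       U_Y = n1*n2 - U_X = 28 - 0 = 28.
Step 4: No ties, so the exact null distribution of U (based on enumerating the C(11,7) = 330 equally likely rank assignments) gives the two-sided p-value.
Step 5: p-value = 0.006061; compare to alpha = 0.1. reject H0.

U_X = 0, p = 0.006061, reject H0 at alpha = 0.1.


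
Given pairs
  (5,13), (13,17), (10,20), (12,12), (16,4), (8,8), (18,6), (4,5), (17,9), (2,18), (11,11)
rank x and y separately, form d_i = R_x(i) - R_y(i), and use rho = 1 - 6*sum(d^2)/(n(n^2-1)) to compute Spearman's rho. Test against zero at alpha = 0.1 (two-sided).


Step 1: Rank x and y separately (midranks; no ties here).
rank(x): 5->3, 13->8, 10->5, 12->7, 16->9, 8->4, 18->11, 4->2, 17->10, 2->1, 11->6
rank(y): 13->8, 17->9, 20->11, 12->7, 4->1, 8->4, 6->3, 5->2, 9->5, 18->10, 11->6
Step 2: d_i = R_x(i) - R_y(i); compute d_i^2.
  (3-8)^2=25, (8-9)^2=1, (5-11)^2=36, (7-7)^2=0, (9-1)^2=64, (4-4)^2=0, (11-3)^2=64, (2-2)^2=0, (10-5)^2=25, (1-10)^2=81, (6-6)^2=0
sum(d^2) = 296.
Step 3: rho = 1 - 6*296 / (11*(11^2 - 1)) = 1 - 1776/1320 = -0.345455.
Step 4: Under H0, t = rho * sqrt((n-2)/(1-rho^2)) = -1.1044 ~ t(9).
Step 5: Two-sided p-value from the t-distribution with 9 df = 0.298089.
Step 6: alpha = 0.1. fail to reject H0.

rho = -0.3455, p = 0.298089, fail to reject H0 at alpha = 0.1.


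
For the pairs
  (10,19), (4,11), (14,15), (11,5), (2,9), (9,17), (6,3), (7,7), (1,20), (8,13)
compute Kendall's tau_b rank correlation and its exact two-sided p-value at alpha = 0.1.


Step 1: Enumerate the 45 unordered pairs (i,j) with i<j and classify each by sign(x_j-x_i) * sign(y_j-y_i).
  (1,2):dx=-6,dy=-8->C; (1,3):dx=+4,dy=-4->D; (1,4):dx=+1,dy=-14->D; (1,5):dx=-8,dy=-10->C
  (1,6):dx=-1,dy=-2->C; (1,7):dx=-4,dy=-16->C; (1,8):dx=-3,dy=-12->C; (1,9):dx=-9,dy=+1->D
  (1,10):dx=-2,dy=-6->C; (2,3):dx=+10,dy=+4->C; (2,4):dx=+7,dy=-6->D; (2,5):dx=-2,dy=-2->C
  (2,6):dx=+5,dy=+6->C; (2,7):dx=+2,dy=-8->D; (2,8):dx=+3,dy=-4->D; (2,9):dx=-3,dy=+9->D
  (2,10):dx=+4,dy=+2->C; (3,4):dx=-3,dy=-10->C; (3,5):dx=-12,dy=-6->C; (3,6):dx=-5,dy=+2->D
  (3,7):dx=-8,dy=-12->C; (3,8):dx=-7,dy=-8->C; (3,9):dx=-13,dy=+5->D; (3,10):dx=-6,dy=-2->C
  (4,5):dx=-9,dy=+4->D; (4,6):dx=-2,dy=+12->D; (4,7):dx=-5,dy=-2->C; (4,8):dx=-4,dy=+2->D
  (4,9):dx=-10,dy=+15->D; (4,10):dx=-3,dy=+8->D; (5,6):dx=+7,dy=+8->C; (5,7):dx=+4,dy=-6->D
  (5,8):dx=+5,dy=-2->D; (5,9):dx=-1,dy=+11->D; (5,10):dx=+6,dy=+4->C; (6,7):dx=-3,dy=-14->C
  (6,8):dx=-2,dy=-10->C; (6,9):dx=-8,dy=+3->D; (6,10):dx=-1,dy=-4->C; (7,8):dx=+1,dy=+4->C
  (7,9):dx=-5,dy=+17->D; (7,10):dx=+2,dy=+10->C; (8,9):dx=-6,dy=+13->D; (8,10):dx=+1,dy=+6->C
  (9,10):dx=+7,dy=-7->D
Step 2: C = 24, D = 21, total pairs = 45.
Step 3: tau = (C - D)/(n(n-1)/2) = (24 - 21)/45 = 0.066667.
Step 4: Exact two-sided p-value (enumerate n! = 3628800 permutations of y under H0): p = 0.861801.
Step 5: alpha = 0.1. fail to reject H0.

tau_b = 0.0667 (C=24, D=21), p = 0.861801, fail to reject H0.


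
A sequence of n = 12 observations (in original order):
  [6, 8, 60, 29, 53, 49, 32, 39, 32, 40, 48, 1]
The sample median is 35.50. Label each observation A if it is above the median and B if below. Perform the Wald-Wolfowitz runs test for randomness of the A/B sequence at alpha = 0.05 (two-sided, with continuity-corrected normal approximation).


Step 1: Compute median = 35.50; label A = above, B = below.
Labels in order: BBABAABABAAB  (n_A = 6, n_B = 6)
Step 2: Count runs R = 9.
Step 3: Under H0 (random ordering), E[R] = 2*n_A*n_B/(n_A+n_B) + 1 = 2*6*6/12 + 1 = 7.0000.
        Var[R] = 2*n_A*n_B*(2*n_A*n_B - n_A - n_B) / ((n_A+n_B)^2 * (n_A+n_B-1)) = 4320/1584 = 2.7273.
        SD[R] = 1.6514.
Step 4: Continuity-corrected z = (R - 0.5 - E[R]) / SD[R] = (9 - 0.5 - 7.0000) / 1.6514 = 0.9083.
Step 5: Two-sided p-value via normal approximation = 2*(1 - Phi(|z|)) = 0.363722.
Step 6: alpha = 0.05. fail to reject H0.

R = 9, z = 0.9083, p = 0.363722, fail to reject H0.


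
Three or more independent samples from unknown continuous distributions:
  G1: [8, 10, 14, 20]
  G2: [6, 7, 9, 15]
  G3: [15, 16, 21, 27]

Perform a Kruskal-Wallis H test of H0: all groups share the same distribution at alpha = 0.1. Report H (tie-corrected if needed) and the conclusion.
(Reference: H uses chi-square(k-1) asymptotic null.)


Step 1: Combine all N = 12 observations and assign midranks.
sorted (value, group, rank): (6,G2,1), (7,G2,2), (8,G1,3), (9,G2,4), (10,G1,5), (14,G1,6), (15,G2,7.5), (15,G3,7.5), (16,G3,9), (20,G1,10), (21,G3,11), (27,G3,12)
Step 2: Sum ranks within each group.
R_1 = 24 (n_1 = 4)
R_2 = 14.5 (n_2 = 4)
R_3 = 39.5 (n_3 = 4)
Step 3: H = 12/(N(N+1)) * sum(R_i^2/n_i) - 3(N+1)
     = 12/(12*13) * (24^2/4 + 14.5^2/4 + 39.5^2/4) - 3*13
     = 0.076923 * 586.625 - 39
     = 6.125000.
Step 4: Ties present; correction factor C = 1 - 6/(12^3 - 12) = 0.996503. Corrected H = 6.125000 / 0.996503 = 6.146491.
Step 5: Under H0, H ~ chi^2(2); p-value = 0.046271.
Step 6: alpha = 0.1. reject H0.

H = 6.1465, df = 2, p = 0.046271, reject H0.


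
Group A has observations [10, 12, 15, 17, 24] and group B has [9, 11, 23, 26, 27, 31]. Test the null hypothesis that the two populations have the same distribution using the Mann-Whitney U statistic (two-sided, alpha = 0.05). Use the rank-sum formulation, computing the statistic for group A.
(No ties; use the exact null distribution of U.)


Step 1: Combine and sort all 11 observations; assign midranks.
sorted (value, group): (9,Y), (10,X), (11,Y), (12,X), (15,X), (17,X), (23,Y), (24,X), (26,Y), (27,Y), (31,Y)
ranks: 9->1, 10->2, 11->3, 12->4, 15->5, 17->6, 23->7, 24->8, 26->9, 27->10, 31->11
Step 2: Rank sum for X: R1 = 2 + 4 + 5 + 6 + 8 = 25.
Step 3: U_X = R1 - n1(n1+1)/2 = 25 - 5*6/2 = 25 - 15 = 10.
       U_Y = n1*n2 - U_X = 30 - 10 = 20.
Step 4: No ties, so the exact null distribution of U (based on enumerating the C(11,5) = 462 equally likely rank assignments) gives the two-sided p-value.
Step 5: p-value = 0.428571; compare to alpha = 0.05. fail to reject H0.

U_X = 10, p = 0.428571, fail to reject H0 at alpha = 0.05.


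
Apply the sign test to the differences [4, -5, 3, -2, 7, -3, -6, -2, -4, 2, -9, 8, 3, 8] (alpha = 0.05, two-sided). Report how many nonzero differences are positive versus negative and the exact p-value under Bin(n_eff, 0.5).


Step 1: Discard zero differences. Original n = 14; n_eff = number of nonzero differences = 14.
Nonzero differences (with sign): +4, -5, +3, -2, +7, -3, -6, -2, -4, +2, -9, +8, +3, +8
Step 2: Count signs: positive = 7, negative = 7.
Step 3: Under H0: P(positive) = 0.5, so the number of positives S ~ Bin(14, 0.5).
Step 4: Two-sided exact p-value = sum of Bin(14,0.5) probabilities at or below the observed probability = 1.000000.
Step 5: alpha = 0.05. fail to reject H0.

n_eff = 14, pos = 7, neg = 7, p = 1.000000, fail to reject H0.


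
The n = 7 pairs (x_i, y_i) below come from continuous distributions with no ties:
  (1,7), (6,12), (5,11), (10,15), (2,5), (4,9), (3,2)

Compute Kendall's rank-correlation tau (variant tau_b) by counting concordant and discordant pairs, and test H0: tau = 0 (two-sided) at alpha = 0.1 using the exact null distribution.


Step 1: Enumerate the 21 unordered pairs (i,j) with i<j and classify each by sign(x_j-x_i) * sign(y_j-y_i).
  (1,2):dx=+5,dy=+5->C; (1,3):dx=+4,dy=+4->C; (1,4):dx=+9,dy=+8->C; (1,5):dx=+1,dy=-2->D
  (1,6):dx=+3,dy=+2->C; (1,7):dx=+2,dy=-5->D; (2,3):dx=-1,dy=-1->C; (2,4):dx=+4,dy=+3->C
  (2,5):dx=-4,dy=-7->C; (2,6):dx=-2,dy=-3->C; (2,7):dx=-3,dy=-10->C; (3,4):dx=+5,dy=+4->C
  (3,5):dx=-3,dy=-6->C; (3,6):dx=-1,dy=-2->C; (3,7):dx=-2,dy=-9->C; (4,5):dx=-8,dy=-10->C
  (4,6):dx=-6,dy=-6->C; (4,7):dx=-7,dy=-13->C; (5,6):dx=+2,dy=+4->C; (5,7):dx=+1,dy=-3->D
  (6,7):dx=-1,dy=-7->C
Step 2: C = 18, D = 3, total pairs = 21.
Step 3: tau = (C - D)/(n(n-1)/2) = (18 - 3)/21 = 0.714286.
Step 4: Exact two-sided p-value (enumerate n! = 5040 permutations of y under H0): p = 0.030159.
Step 5: alpha = 0.1. reject H0.

tau_b = 0.7143 (C=18, D=3), p = 0.030159, reject H0.


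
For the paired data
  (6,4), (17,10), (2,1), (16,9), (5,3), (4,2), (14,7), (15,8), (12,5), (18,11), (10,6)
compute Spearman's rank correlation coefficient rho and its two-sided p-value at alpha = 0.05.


Step 1: Rank x and y separately (midranks; no ties here).
rank(x): 6->4, 17->10, 2->1, 16->9, 5->3, 4->2, 14->7, 15->8, 12->6, 18->11, 10->5
rank(y): 4->4, 10->10, 1->1, 9->9, 3->3, 2->2, 7->7, 8->8, 5->5, 11->11, 6->6
Step 2: d_i = R_x(i) - R_y(i); compute d_i^2.
  (4-4)^2=0, (10-10)^2=0, (1-1)^2=0, (9-9)^2=0, (3-3)^2=0, (2-2)^2=0, (7-7)^2=0, (8-8)^2=0, (6-5)^2=1, (11-11)^2=0, (5-6)^2=1
sum(d^2) = 2.
Step 3: rho = 1 - 6*2 / (11*(11^2 - 1)) = 1 - 12/1320 = 0.990909.
Step 4: Under H0, t = rho * sqrt((n-2)/(1-rho^2)) = 22.0966 ~ t(9).
Step 5: Two-sided p-value from the t-distribution with 9 df = 0.000000.
Step 6: alpha = 0.05. reject H0.

rho = 0.9909, p = 0.000000, reject H0 at alpha = 0.05.


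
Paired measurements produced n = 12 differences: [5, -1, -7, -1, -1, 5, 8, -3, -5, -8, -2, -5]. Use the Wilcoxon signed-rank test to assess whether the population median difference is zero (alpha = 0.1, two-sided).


Step 1: Drop any zero differences (none here) and take |d_i|.
|d| = [5, 1, 7, 1, 1, 5, 8, 3, 5, 8, 2, 5]
Step 2: Midrank |d_i| (ties get averaged ranks).
ranks: |5|->7.5, |1|->2, |7|->10, |1|->2, |1|->2, |5|->7.5, |8|->11.5, |3|->5, |5|->7.5, |8|->11.5, |2|->4, |5|->7.5
Step 3: Attach original signs; sum ranks with positive sign and with negative sign.
W+ = 7.5 + 7.5 + 11.5 = 26.5
W- = 2 + 10 + 2 + 2 + 5 + 7.5 + 11.5 + 4 + 7.5 = 51.5
(Check: W+ + W- = 78 should equal n(n+1)/2 = 78.)
Step 4: Test statistic W = min(W+, W-) = 26.5.
Step 5: Ties in |d|, so use the tie-corrected normal approximation.
        E[W] = n(n+1)/4 = 12*13/4 = 39.
        Tie groups: |d|=1 (t=3), |d|=5 (t=4), |d|=8 (t=2); sum(t^3 - t) = 90.
        Var[W] = n(n+1)(2n+1)/24 - sum(t^3-t)/48 = 3900/24 - 90/48 = 160.625.
        z = (W - E[W]) / sqrt(Var[W]) = (26.5 - 39) / 12.6738 = -0.9863.
        Two-sided p = 2*Phi(z) = 0.323992.
Step 6: alpha = 0.1. fail to reject H0.

W+ = 26.5, W- = 51.5, W = min = 26.5, p = 0.323992, fail to reject H0.


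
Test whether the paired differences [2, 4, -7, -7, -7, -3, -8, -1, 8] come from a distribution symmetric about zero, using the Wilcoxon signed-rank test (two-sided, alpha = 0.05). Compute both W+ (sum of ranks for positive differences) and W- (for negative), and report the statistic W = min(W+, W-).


Step 1: Drop any zero differences (none here) and take |d_i|.
|d| = [2, 4, 7, 7, 7, 3, 8, 1, 8]
Step 2: Midrank |d_i| (ties get averaged ranks).
ranks: |2|->2, |4|->4, |7|->6, |7|->6, |7|->6, |3|->3, |8|->8.5, |1|->1, |8|->8.5
Step 3: Attach original signs; sum ranks with positive sign and with negative sign.
W+ = 2 + 4 + 8.5 = 14.5
W- = 6 + 6 + 6 + 3 + 8.5 + 1 = 30.5
(Check: W+ + W- = 45 should equal n(n+1)/2 = 45.)
Step 4: Test statistic W = min(W+, W-) = 14.5.
Step 5: Ties in |d|, so use the tie-corrected normal approximation.
        E[W] = n(n+1)/4 = 9*10/4 = 22.5.
        Tie groups: |d|=7 (t=3), |d|=8 (t=2); sum(t^3 - t) = 30.
        Var[W] = n(n+1)(2n+1)/24 - sum(t^3-t)/48 = 1710/24 - 30/48 = 70.625.
        z = (W - E[W]) / sqrt(Var[W]) = (14.5 - 22.5) / 8.4039 = -0.9519.
        Two-sided p = 2*Phi(z) = 0.341126.
Step 6: alpha = 0.05. fail to reject H0.

W+ = 14.5, W- = 30.5, W = min = 14.5, p = 0.341126, fail to reject H0.


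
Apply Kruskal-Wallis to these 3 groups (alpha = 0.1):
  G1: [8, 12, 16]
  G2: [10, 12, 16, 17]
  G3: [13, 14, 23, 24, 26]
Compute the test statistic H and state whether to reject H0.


Step 1: Combine all N = 12 observations and assign midranks.
sorted (value, group, rank): (8,G1,1), (10,G2,2), (12,G1,3.5), (12,G2,3.5), (13,G3,5), (14,G3,6), (16,G1,7.5), (16,G2,7.5), (17,G2,9), (23,G3,10), (24,G3,11), (26,G3,12)
Step 2: Sum ranks within each group.
R_1 = 12 (n_1 = 3)
R_2 = 22 (n_2 = 4)
R_3 = 44 (n_3 = 5)
Step 3: H = 12/(N(N+1)) * sum(R_i^2/n_i) - 3(N+1)
     = 12/(12*13) * (12^2/3 + 22^2/4 + 44^2/5) - 3*13
     = 0.076923 * 556.2 - 39
     = 3.784615.
Step 4: Ties present; correction factor C = 1 - 12/(12^3 - 12) = 0.993007. Corrected H = 3.784615 / 0.993007 = 3.811268.
Step 5: Under H0, H ~ chi^2(2); p-value = 0.148728.
Step 6: alpha = 0.1. fail to reject H0.

H = 3.8113, df = 2, p = 0.148728, fail to reject H0.


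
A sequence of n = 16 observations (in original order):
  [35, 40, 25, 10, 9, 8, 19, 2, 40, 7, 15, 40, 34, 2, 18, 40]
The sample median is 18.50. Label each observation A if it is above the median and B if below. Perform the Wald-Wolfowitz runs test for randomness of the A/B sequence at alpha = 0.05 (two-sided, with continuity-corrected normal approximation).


Step 1: Compute median = 18.50; label A = above, B = below.
Labels in order: AAABBBABABBAABBA  (n_A = 8, n_B = 8)
Step 2: Count runs R = 9.
Step 3: Under H0 (random ordering), E[R] = 2*n_A*n_B/(n_A+n_B) + 1 = 2*8*8/16 + 1 = 9.0000.
        Var[R] = 2*n_A*n_B*(2*n_A*n_B - n_A - n_B) / ((n_A+n_B)^2 * (n_A+n_B-1)) = 14336/3840 = 3.7333.
        SD[R] = 1.9322.
Step 4: R = E[R], so z = 0 with no continuity correction.
Step 5: Two-sided p-value via normal approximation = 2*(1 - Phi(|z|)) = 1.000000.
Step 6: alpha = 0.05. fail to reject H0.

R = 9, z = 0.0000, p = 1.000000, fail to reject H0.


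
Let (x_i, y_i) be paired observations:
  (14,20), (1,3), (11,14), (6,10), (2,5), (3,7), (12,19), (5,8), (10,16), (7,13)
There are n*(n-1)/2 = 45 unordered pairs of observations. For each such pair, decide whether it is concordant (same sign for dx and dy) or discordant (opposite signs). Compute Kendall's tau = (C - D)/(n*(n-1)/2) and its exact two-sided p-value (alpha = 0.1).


Step 1: Enumerate the 45 unordered pairs (i,j) with i<j and classify each by sign(x_j-x_i) * sign(y_j-y_i).
  (1,2):dx=-13,dy=-17->C; (1,3):dx=-3,dy=-6->C; (1,4):dx=-8,dy=-10->C; (1,5):dx=-12,dy=-15->C
  (1,6):dx=-11,dy=-13->C; (1,7):dx=-2,dy=-1->C; (1,8):dx=-9,dy=-12->C; (1,9):dx=-4,dy=-4->C
  (1,10):dx=-7,dy=-7->C; (2,3):dx=+10,dy=+11->C; (2,4):dx=+5,dy=+7->C; (2,5):dx=+1,dy=+2->C
  (2,6):dx=+2,dy=+4->C; (2,7):dx=+11,dy=+16->C; (2,8):dx=+4,dy=+5->C; (2,9):dx=+9,dy=+13->C
  (2,10):dx=+6,dy=+10->C; (3,4):dx=-5,dy=-4->C; (3,5):dx=-9,dy=-9->C; (3,6):dx=-8,dy=-7->C
  (3,7):dx=+1,dy=+5->C; (3,8):dx=-6,dy=-6->C; (3,9):dx=-1,dy=+2->D; (3,10):dx=-4,dy=-1->C
  (4,5):dx=-4,dy=-5->C; (4,6):dx=-3,dy=-3->C; (4,7):dx=+6,dy=+9->C; (4,8):dx=-1,dy=-2->C
  (4,9):dx=+4,dy=+6->C; (4,10):dx=+1,dy=+3->C; (5,6):dx=+1,dy=+2->C; (5,7):dx=+10,dy=+14->C
  (5,8):dx=+3,dy=+3->C; (5,9):dx=+8,dy=+11->C; (5,10):dx=+5,dy=+8->C; (6,7):dx=+9,dy=+12->C
  (6,8):dx=+2,dy=+1->C; (6,9):dx=+7,dy=+9->C; (6,10):dx=+4,dy=+6->C; (7,8):dx=-7,dy=-11->C
  (7,9):dx=-2,dy=-3->C; (7,10):dx=-5,dy=-6->C; (8,9):dx=+5,dy=+8->C; (8,10):dx=+2,dy=+5->C
  (9,10):dx=-3,dy=-3->C
Step 2: C = 44, D = 1, total pairs = 45.
Step 3: tau = (C - D)/(n(n-1)/2) = (44 - 1)/45 = 0.955556.
Step 4: Exact two-sided p-value (enumerate n! = 3628800 permutations of y under H0): p = 0.000006.
Step 5: alpha = 0.1. reject H0.

tau_b = 0.9556 (C=44, D=1), p = 0.000006, reject H0.


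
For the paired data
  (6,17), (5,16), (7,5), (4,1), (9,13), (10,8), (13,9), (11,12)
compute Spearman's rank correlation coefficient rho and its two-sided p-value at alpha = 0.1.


Step 1: Rank x and y separately (midranks; no ties here).
rank(x): 6->3, 5->2, 7->4, 4->1, 9->5, 10->6, 13->8, 11->7
rank(y): 17->8, 16->7, 5->2, 1->1, 13->6, 8->3, 9->4, 12->5
Step 2: d_i = R_x(i) - R_y(i); compute d_i^2.
  (3-8)^2=25, (2-7)^2=25, (4-2)^2=4, (1-1)^2=0, (5-6)^2=1, (6-3)^2=9, (8-4)^2=16, (7-5)^2=4
sum(d^2) = 84.
Step 3: rho = 1 - 6*84 / (8*(8^2 - 1)) = 1 - 504/504 = 0.000000.
Step 4: Under H0, t = rho * sqrt((n-2)/(1-rho^2)) = 0.0000 ~ t(6).
Step 5: Two-sided p-value from the t-distribution with 6 df = 1.000000.
Step 6: alpha = 0.1. fail to reject H0.

rho = 0.0000, p = 1.000000, fail to reject H0 at alpha = 0.1.


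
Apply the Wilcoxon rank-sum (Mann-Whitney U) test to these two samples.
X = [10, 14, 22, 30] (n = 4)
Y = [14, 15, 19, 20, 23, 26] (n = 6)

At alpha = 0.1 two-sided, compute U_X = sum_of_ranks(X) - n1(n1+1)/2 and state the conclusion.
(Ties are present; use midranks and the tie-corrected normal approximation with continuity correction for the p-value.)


Step 1: Combine and sort all 10 observations; assign midranks.
sorted (value, group): (10,X), (14,X), (14,Y), (15,Y), (19,Y), (20,Y), (22,X), (23,Y), (26,Y), (30,X)
ranks: 10->1, 14->2.5, 14->2.5, 15->4, 19->5, 20->6, 22->7, 23->8, 26->9, 30->10
Step 2: Rank sum for X: R1 = 1 + 2.5 + 7 + 10 = 20.5.
Step 3: U_X = R1 - n1(n1+1)/2 = 20.5 - 4*5/2 = 20.5 - 10 = 10.5.
       U_Y = n1*n2 - U_X = 24 - 10.5 = 13.5.
Step 4: Ties are present, so use the tie-corrected normal approximation (with continuity correction) for the p-value.
Step 5: p-value = 0.830664; compare to alpha = 0.1. fail to reject H0.

U_X = 10.5, p = 0.830664, fail to reject H0 at alpha = 0.1.


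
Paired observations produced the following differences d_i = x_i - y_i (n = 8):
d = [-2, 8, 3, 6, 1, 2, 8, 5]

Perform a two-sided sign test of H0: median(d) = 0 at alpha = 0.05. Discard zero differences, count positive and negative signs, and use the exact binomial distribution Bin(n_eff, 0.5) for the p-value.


Step 1: Discard zero differences. Original n = 8; n_eff = number of nonzero differences = 8.
Nonzero differences (with sign): -2, +8, +3, +6, +1, +2, +8, +5
Step 2: Count signs: positive = 7, negative = 1.
Step 3: Under H0: P(positive) = 0.5, so the number of positives S ~ Bin(8, 0.5).
Step 4: Two-sided exact p-value = sum of Bin(8,0.5) probabilities at or below the observed probability = 0.070312.
Step 5: alpha = 0.05. fail to reject H0.

n_eff = 8, pos = 7, neg = 1, p = 0.070312, fail to reject H0.


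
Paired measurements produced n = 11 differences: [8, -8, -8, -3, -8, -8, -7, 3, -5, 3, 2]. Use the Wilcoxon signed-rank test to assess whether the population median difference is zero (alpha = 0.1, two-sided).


Step 1: Drop any zero differences (none here) and take |d_i|.
|d| = [8, 8, 8, 3, 8, 8, 7, 3, 5, 3, 2]
Step 2: Midrank |d_i| (ties get averaged ranks).
ranks: |8|->9, |8|->9, |8|->9, |3|->3, |8|->9, |8|->9, |7|->6, |3|->3, |5|->5, |3|->3, |2|->1
Step 3: Attach original signs; sum ranks with positive sign and with negative sign.
W+ = 9 + 3 + 3 + 1 = 16
W- = 9 + 9 + 3 + 9 + 9 + 6 + 5 = 50
(Check: W+ + W- = 66 should equal n(n+1)/2 = 66.)
Step 4: Test statistic W = min(W+, W-) = 16.
Step 5: Ties in |d|, so use the tie-corrected normal approximation.
        E[W] = n(n+1)/4 = 11*12/4 = 33.
        Tie groups: |d|=3 (t=3), |d|=8 (t=5); sum(t^3 - t) = 144.
        Var[W] = n(n+1)(2n+1)/24 - sum(t^3-t)/48 = 3036/24 - 144/48 = 123.5.
        z = (W - E[W]) / sqrt(Var[W]) = (16 - 33) / 11.1131 = -1.5297.
        Two-sided p = 2*Phi(z) = 0.126083.
Step 6: alpha = 0.1. fail to reject H0.

W+ = 16, W- = 50, W = min = 16, p = 0.126083, fail to reject H0.


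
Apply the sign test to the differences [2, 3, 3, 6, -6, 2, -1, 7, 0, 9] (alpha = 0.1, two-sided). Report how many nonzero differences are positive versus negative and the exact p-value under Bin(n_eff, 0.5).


Step 1: Discard zero differences. Original n = 10; n_eff = number of nonzero differences = 9.
Nonzero differences (with sign): +2, +3, +3, +6, -6, +2, -1, +7, +9
Step 2: Count signs: positive = 7, negative = 2.
Step 3: Under H0: P(positive) = 0.5, so the number of positives S ~ Bin(9, 0.5).
Step 4: Two-sided exact p-value = sum of Bin(9,0.5) probabilities at or below the observed probability = 0.179688.
Step 5: alpha = 0.1. fail to reject H0.

n_eff = 9, pos = 7, neg = 2, p = 0.179688, fail to reject H0.


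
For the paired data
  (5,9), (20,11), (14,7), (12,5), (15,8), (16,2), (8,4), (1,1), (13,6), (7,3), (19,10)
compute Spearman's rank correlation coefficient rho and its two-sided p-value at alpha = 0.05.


Step 1: Rank x and y separately (midranks; no ties here).
rank(x): 5->2, 20->11, 14->7, 12->5, 15->8, 16->9, 8->4, 1->1, 13->6, 7->3, 19->10
rank(y): 9->9, 11->11, 7->7, 5->5, 8->8, 2->2, 4->4, 1->1, 6->6, 3->3, 10->10
Step 2: d_i = R_x(i) - R_y(i); compute d_i^2.
  (2-9)^2=49, (11-11)^2=0, (7-7)^2=0, (5-5)^2=0, (8-8)^2=0, (9-2)^2=49, (4-4)^2=0, (1-1)^2=0, (6-6)^2=0, (3-3)^2=0, (10-10)^2=0
sum(d^2) = 98.
Step 3: rho = 1 - 6*98 / (11*(11^2 - 1)) = 1 - 588/1320 = 0.554545.
Step 4: Under H0, t = rho * sqrt((n-2)/(1-rho^2)) = 1.9992 ~ t(9).
Step 5: Two-sided p-value from the t-distribution with 9 df = 0.076652.
Step 6: alpha = 0.05. fail to reject H0.

rho = 0.5545, p = 0.076652, fail to reject H0 at alpha = 0.05.


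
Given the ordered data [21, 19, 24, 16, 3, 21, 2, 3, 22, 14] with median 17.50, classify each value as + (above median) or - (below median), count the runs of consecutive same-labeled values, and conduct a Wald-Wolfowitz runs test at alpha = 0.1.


Step 1: Compute median = 17.50; label A = above, B = below.
Labels in order: AAABBABBAB  (n_A = 5, n_B = 5)
Step 2: Count runs R = 6.
Step 3: Under H0 (random ordering), E[R] = 2*n_A*n_B/(n_A+n_B) + 1 = 2*5*5/10 + 1 = 6.0000.
        Var[R] = 2*n_A*n_B*(2*n_A*n_B - n_A - n_B) / ((n_A+n_B)^2 * (n_A+n_B-1)) = 2000/900 = 2.2222.
        SD[R] = 1.4907.
Step 4: R = E[R], so z = 0 with no continuity correction.
Step 5: Two-sided p-value via normal approximation = 2*(1 - Phi(|z|)) = 1.000000.
Step 6: alpha = 0.1. fail to reject H0.

R = 6, z = 0.0000, p = 1.000000, fail to reject H0.


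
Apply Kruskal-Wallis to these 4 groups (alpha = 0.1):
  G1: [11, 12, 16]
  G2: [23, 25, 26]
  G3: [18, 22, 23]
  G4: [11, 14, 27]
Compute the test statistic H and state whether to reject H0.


Step 1: Combine all N = 12 observations and assign midranks.
sorted (value, group, rank): (11,G1,1.5), (11,G4,1.5), (12,G1,3), (14,G4,4), (16,G1,5), (18,G3,6), (22,G3,7), (23,G2,8.5), (23,G3,8.5), (25,G2,10), (26,G2,11), (27,G4,12)
Step 2: Sum ranks within each group.
R_1 = 9.5 (n_1 = 3)
R_2 = 29.5 (n_2 = 3)
R_3 = 21.5 (n_3 = 3)
R_4 = 17.5 (n_4 = 3)
Step 3: H = 12/(N(N+1)) * sum(R_i^2/n_i) - 3(N+1)
     = 12/(12*13) * (9.5^2/3 + 29.5^2/3 + 21.5^2/3 + 17.5^2/3) - 3*13
     = 0.076923 * 576.333 - 39
     = 5.333333.
Step 4: Ties present; correction factor C = 1 - 12/(12^3 - 12) = 0.993007. Corrected H = 5.333333 / 0.993007 = 5.370892.
Step 5: Under H0, H ~ chi^2(3); p-value = 0.146568.
Step 6: alpha = 0.1. fail to reject H0.

H = 5.3709, df = 3, p = 0.146568, fail to reject H0.


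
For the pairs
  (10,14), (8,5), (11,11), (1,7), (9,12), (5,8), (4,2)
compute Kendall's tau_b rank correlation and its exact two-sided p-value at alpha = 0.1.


Step 1: Enumerate the 21 unordered pairs (i,j) with i<j and classify each by sign(x_j-x_i) * sign(y_j-y_i).
  (1,2):dx=-2,dy=-9->C; (1,3):dx=+1,dy=-3->D; (1,4):dx=-9,dy=-7->C; (1,5):dx=-1,dy=-2->C
  (1,6):dx=-5,dy=-6->C; (1,7):dx=-6,dy=-12->C; (2,3):dx=+3,dy=+6->C; (2,4):dx=-7,dy=+2->D
  (2,5):dx=+1,dy=+7->C; (2,6):dx=-3,dy=+3->D; (2,7):dx=-4,dy=-3->C; (3,4):dx=-10,dy=-4->C
  (3,5):dx=-2,dy=+1->D; (3,6):dx=-6,dy=-3->C; (3,7):dx=-7,dy=-9->C; (4,5):dx=+8,dy=+5->C
  (4,6):dx=+4,dy=+1->C; (4,7):dx=+3,dy=-5->D; (5,6):dx=-4,dy=-4->C; (5,7):dx=-5,dy=-10->C
  (6,7):dx=-1,dy=-6->C
Step 2: C = 16, D = 5, total pairs = 21.
Step 3: tau = (C - D)/(n(n-1)/2) = (16 - 5)/21 = 0.523810.
Step 4: Exact two-sided p-value (enumerate n! = 5040 permutations of y under H0): p = 0.136111.
Step 5: alpha = 0.1. fail to reject H0.

tau_b = 0.5238 (C=16, D=5), p = 0.136111, fail to reject H0.


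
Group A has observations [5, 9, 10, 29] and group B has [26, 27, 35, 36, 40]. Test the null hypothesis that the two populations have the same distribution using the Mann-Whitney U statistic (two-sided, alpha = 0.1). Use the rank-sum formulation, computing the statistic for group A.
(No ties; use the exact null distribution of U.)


Step 1: Combine and sort all 9 observations; assign midranks.
sorted (value, group): (5,X), (9,X), (10,X), (26,Y), (27,Y), (29,X), (35,Y), (36,Y), (40,Y)
ranks: 5->1, 9->2, 10->3, 26->4, 27->5, 29->6, 35->7, 36->8, 40->9
Step 2: Rank sum for X: R1 = 1 + 2 + 3 + 6 = 12.
Step 3: U_X = R1 - n1(n1+1)/2 = 12 - 4*5/2 = 12 - 10 = 2.
       U_Y = n1*n2 - U_X = 20 - 2 = 18.
Step 4: No ties, so the exact null distribution of U (based on enumerating the C(9,4) = 126 equally likely rank assignments) gives the two-sided p-value.
Step 5: p-value = 0.063492; compare to alpha = 0.1. reject H0.

U_X = 2, p = 0.063492, reject H0 at alpha = 0.1.


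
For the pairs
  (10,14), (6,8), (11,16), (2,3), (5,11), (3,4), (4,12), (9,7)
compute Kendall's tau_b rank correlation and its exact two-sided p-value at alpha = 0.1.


Step 1: Enumerate the 28 unordered pairs (i,j) with i<j and classify each by sign(x_j-x_i) * sign(y_j-y_i).
  (1,2):dx=-4,dy=-6->C; (1,3):dx=+1,dy=+2->C; (1,4):dx=-8,dy=-11->C; (1,5):dx=-5,dy=-3->C
  (1,6):dx=-7,dy=-10->C; (1,7):dx=-6,dy=-2->C; (1,8):dx=-1,dy=-7->C; (2,3):dx=+5,dy=+8->C
  (2,4):dx=-4,dy=-5->C; (2,5):dx=-1,dy=+3->D; (2,6):dx=-3,dy=-4->C; (2,7):dx=-2,dy=+4->D
  (2,8):dx=+3,dy=-1->D; (3,4):dx=-9,dy=-13->C; (3,5):dx=-6,dy=-5->C; (3,6):dx=-8,dy=-12->C
  (3,7):dx=-7,dy=-4->C; (3,8):dx=-2,dy=-9->C; (4,5):dx=+3,dy=+8->C; (4,6):dx=+1,dy=+1->C
  (4,7):dx=+2,dy=+9->C; (4,8):dx=+7,dy=+4->C; (5,6):dx=-2,dy=-7->C; (5,7):dx=-1,dy=+1->D
  (5,8):dx=+4,dy=-4->D; (6,7):dx=+1,dy=+8->C; (6,8):dx=+6,dy=+3->C; (7,8):dx=+5,dy=-5->D
Step 2: C = 22, D = 6, total pairs = 28.
Step 3: tau = (C - D)/(n(n-1)/2) = (22 - 6)/28 = 0.571429.
Step 4: Exact two-sided p-value (enumerate n! = 40320 permutations of y under H0): p = 0.061012.
Step 5: alpha = 0.1. reject H0.

tau_b = 0.5714 (C=22, D=6), p = 0.061012, reject H0.


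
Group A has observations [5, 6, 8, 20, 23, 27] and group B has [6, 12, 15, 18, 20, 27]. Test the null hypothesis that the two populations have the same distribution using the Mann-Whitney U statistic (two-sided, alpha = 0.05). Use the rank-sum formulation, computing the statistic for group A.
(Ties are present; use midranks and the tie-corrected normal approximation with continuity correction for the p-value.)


Step 1: Combine and sort all 12 observations; assign midranks.
sorted (value, group): (5,X), (6,X), (6,Y), (8,X), (12,Y), (15,Y), (18,Y), (20,X), (20,Y), (23,X), (27,X), (27,Y)
ranks: 5->1, 6->2.5, 6->2.5, 8->4, 12->5, 15->6, 18->7, 20->8.5, 20->8.5, 23->10, 27->11.5, 27->11.5
Step 2: Rank sum for X: R1 = 1 + 2.5 + 4 + 8.5 + 10 + 11.5 = 37.5.
Step 3: U_X = R1 - n1(n1+1)/2 = 37.5 - 6*7/2 = 37.5 - 21 = 16.5.
       U_Y = n1*n2 - U_X = 36 - 16.5 = 19.5.
Step 4: Ties are present, so use the tie-corrected normal approximation (with continuity correction) for the p-value.
Step 5: p-value = 0.872113; compare to alpha = 0.05. fail to reject H0.

U_X = 16.5, p = 0.872113, fail to reject H0 at alpha = 0.05.
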